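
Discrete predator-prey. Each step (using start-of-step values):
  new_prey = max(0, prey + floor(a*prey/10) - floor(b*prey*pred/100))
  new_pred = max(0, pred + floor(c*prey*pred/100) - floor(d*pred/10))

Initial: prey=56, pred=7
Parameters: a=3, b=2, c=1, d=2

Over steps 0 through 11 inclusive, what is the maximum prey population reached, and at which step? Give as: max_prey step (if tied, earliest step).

Answer: 76 3

Derivation:
Step 1: prey: 56+16-7=65; pred: 7+3-1=9
Step 2: prey: 65+19-11=73; pred: 9+5-1=13
Step 3: prey: 73+21-18=76; pred: 13+9-2=20
Step 4: prey: 76+22-30=68; pred: 20+15-4=31
Step 5: prey: 68+20-42=46; pred: 31+21-6=46
Step 6: prey: 46+13-42=17; pred: 46+21-9=58
Step 7: prey: 17+5-19=3; pred: 58+9-11=56
Step 8: prey: 3+0-3=0; pred: 56+1-11=46
Step 9: prey: 0+0-0=0; pred: 46+0-9=37
Step 10: prey: 0+0-0=0; pred: 37+0-7=30
Step 11: prey: 0+0-0=0; pred: 30+0-6=24
Max prey = 76 at step 3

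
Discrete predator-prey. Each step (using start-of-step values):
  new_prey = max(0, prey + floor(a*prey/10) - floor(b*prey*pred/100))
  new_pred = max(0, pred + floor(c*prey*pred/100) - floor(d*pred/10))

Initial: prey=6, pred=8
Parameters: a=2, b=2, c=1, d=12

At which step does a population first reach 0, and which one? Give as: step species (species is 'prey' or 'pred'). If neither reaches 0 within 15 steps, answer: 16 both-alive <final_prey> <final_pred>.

Answer: 1 pred

Derivation:
Step 1: prey: 6+1-0=7; pred: 8+0-9=0
First extinction: pred at step 1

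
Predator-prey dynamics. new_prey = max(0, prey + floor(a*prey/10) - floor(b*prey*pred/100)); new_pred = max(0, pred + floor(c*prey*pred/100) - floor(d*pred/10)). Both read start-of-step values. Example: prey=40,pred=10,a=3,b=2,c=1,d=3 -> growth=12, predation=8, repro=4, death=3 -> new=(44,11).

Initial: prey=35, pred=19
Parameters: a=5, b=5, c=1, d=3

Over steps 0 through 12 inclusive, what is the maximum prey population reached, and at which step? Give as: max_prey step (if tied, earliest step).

Step 1: prey: 35+17-33=19; pred: 19+6-5=20
Step 2: prey: 19+9-19=9; pred: 20+3-6=17
Step 3: prey: 9+4-7=6; pred: 17+1-5=13
Step 4: prey: 6+3-3=6; pred: 13+0-3=10
Step 5: prey: 6+3-3=6; pred: 10+0-3=7
Step 6: prey: 6+3-2=7; pred: 7+0-2=5
Step 7: prey: 7+3-1=9; pred: 5+0-1=4
Step 8: prey: 9+4-1=12; pred: 4+0-1=3
Step 9: prey: 12+6-1=17; pred: 3+0-0=3
Step 10: prey: 17+8-2=23; pred: 3+0-0=3
Step 11: prey: 23+11-3=31; pred: 3+0-0=3
Step 12: prey: 31+15-4=42; pred: 3+0-0=3
Max prey = 42 at step 12

Answer: 42 12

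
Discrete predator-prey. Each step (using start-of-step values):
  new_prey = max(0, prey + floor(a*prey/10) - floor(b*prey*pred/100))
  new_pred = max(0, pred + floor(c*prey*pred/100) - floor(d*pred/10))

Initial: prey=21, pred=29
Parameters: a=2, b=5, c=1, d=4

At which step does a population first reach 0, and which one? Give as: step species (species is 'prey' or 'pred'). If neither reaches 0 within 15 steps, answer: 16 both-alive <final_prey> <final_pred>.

Step 1: prey: 21+4-30=0; pred: 29+6-11=24
First extinction: prey at step 1

Answer: 1 prey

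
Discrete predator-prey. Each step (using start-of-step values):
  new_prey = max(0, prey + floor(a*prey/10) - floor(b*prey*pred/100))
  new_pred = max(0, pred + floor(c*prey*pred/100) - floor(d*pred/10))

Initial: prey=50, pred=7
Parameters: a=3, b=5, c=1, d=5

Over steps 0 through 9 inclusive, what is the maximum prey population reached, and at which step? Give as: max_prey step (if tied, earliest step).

Answer: 51 9

Derivation:
Step 1: prey: 50+15-17=48; pred: 7+3-3=7
Step 2: prey: 48+14-16=46; pred: 7+3-3=7
Step 3: prey: 46+13-16=43; pred: 7+3-3=7
Step 4: prey: 43+12-15=40; pred: 7+3-3=7
Step 5: prey: 40+12-14=38; pred: 7+2-3=6
Step 6: prey: 38+11-11=38; pred: 6+2-3=5
Step 7: prey: 38+11-9=40; pred: 5+1-2=4
Step 8: prey: 40+12-8=44; pred: 4+1-2=3
Step 9: prey: 44+13-6=51; pred: 3+1-1=3
Max prey = 51 at step 9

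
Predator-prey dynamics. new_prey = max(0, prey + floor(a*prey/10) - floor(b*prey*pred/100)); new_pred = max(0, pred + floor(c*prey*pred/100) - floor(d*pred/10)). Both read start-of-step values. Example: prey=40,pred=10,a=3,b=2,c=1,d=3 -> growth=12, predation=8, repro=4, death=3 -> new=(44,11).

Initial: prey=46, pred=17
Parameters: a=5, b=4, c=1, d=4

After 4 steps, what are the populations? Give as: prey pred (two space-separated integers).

Step 1: prey: 46+23-31=38; pred: 17+7-6=18
Step 2: prey: 38+19-27=30; pred: 18+6-7=17
Step 3: prey: 30+15-20=25; pred: 17+5-6=16
Step 4: prey: 25+12-16=21; pred: 16+4-6=14

Answer: 21 14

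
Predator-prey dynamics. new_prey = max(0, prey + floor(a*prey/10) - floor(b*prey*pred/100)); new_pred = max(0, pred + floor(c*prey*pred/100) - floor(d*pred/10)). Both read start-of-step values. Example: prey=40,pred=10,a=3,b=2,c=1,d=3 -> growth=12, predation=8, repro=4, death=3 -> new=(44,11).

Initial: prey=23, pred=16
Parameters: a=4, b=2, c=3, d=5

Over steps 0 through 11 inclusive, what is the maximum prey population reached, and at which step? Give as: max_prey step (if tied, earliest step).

Answer: 26 2

Derivation:
Step 1: prey: 23+9-7=25; pred: 16+11-8=19
Step 2: prey: 25+10-9=26; pred: 19+14-9=24
Step 3: prey: 26+10-12=24; pred: 24+18-12=30
Step 4: prey: 24+9-14=19; pred: 30+21-15=36
Step 5: prey: 19+7-13=13; pred: 36+20-18=38
Step 6: prey: 13+5-9=9; pred: 38+14-19=33
Step 7: prey: 9+3-5=7; pred: 33+8-16=25
Step 8: prey: 7+2-3=6; pred: 25+5-12=18
Step 9: prey: 6+2-2=6; pred: 18+3-9=12
Step 10: prey: 6+2-1=7; pred: 12+2-6=8
Step 11: prey: 7+2-1=8; pred: 8+1-4=5
Max prey = 26 at step 2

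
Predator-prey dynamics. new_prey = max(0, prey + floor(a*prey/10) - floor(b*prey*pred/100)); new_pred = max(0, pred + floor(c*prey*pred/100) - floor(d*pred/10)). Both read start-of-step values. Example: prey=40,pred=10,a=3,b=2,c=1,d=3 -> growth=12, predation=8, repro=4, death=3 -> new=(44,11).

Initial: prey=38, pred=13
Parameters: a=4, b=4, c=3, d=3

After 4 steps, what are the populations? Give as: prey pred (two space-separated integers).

Answer: 0 33

Derivation:
Step 1: prey: 38+15-19=34; pred: 13+14-3=24
Step 2: prey: 34+13-32=15; pred: 24+24-7=41
Step 3: prey: 15+6-24=0; pred: 41+18-12=47
Step 4: prey: 0+0-0=0; pred: 47+0-14=33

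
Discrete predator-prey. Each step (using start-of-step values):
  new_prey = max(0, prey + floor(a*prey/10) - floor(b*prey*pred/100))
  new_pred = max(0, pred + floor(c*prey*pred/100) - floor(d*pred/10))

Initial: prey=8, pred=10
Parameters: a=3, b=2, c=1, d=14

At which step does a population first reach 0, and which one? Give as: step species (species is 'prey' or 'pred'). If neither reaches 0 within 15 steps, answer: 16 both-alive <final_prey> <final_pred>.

Step 1: prey: 8+2-1=9; pred: 10+0-14=0
First extinction: pred at step 1

Answer: 1 pred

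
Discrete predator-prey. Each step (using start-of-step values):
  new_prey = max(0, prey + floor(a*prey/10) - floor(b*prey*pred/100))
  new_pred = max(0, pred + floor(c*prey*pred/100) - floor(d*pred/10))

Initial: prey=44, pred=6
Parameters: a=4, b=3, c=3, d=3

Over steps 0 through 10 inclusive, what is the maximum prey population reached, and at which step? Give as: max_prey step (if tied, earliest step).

Answer: 56 2

Derivation:
Step 1: prey: 44+17-7=54; pred: 6+7-1=12
Step 2: prey: 54+21-19=56; pred: 12+19-3=28
Step 3: prey: 56+22-47=31; pred: 28+47-8=67
Step 4: prey: 31+12-62=0; pred: 67+62-20=109
Step 5: prey: 0+0-0=0; pred: 109+0-32=77
Step 6: prey: 0+0-0=0; pred: 77+0-23=54
Step 7: prey: 0+0-0=0; pred: 54+0-16=38
Step 8: prey: 0+0-0=0; pred: 38+0-11=27
Step 9: prey: 0+0-0=0; pred: 27+0-8=19
Step 10: prey: 0+0-0=0; pred: 19+0-5=14
Max prey = 56 at step 2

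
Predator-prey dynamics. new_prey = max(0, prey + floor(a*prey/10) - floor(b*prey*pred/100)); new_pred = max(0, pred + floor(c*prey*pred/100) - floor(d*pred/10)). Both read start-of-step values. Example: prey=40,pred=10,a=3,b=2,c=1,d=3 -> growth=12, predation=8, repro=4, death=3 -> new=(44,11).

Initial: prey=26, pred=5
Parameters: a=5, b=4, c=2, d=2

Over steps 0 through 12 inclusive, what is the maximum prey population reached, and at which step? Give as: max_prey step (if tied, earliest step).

Answer: 49 3

Derivation:
Step 1: prey: 26+13-5=34; pred: 5+2-1=6
Step 2: prey: 34+17-8=43; pred: 6+4-1=9
Step 3: prey: 43+21-15=49; pred: 9+7-1=15
Step 4: prey: 49+24-29=44; pred: 15+14-3=26
Step 5: prey: 44+22-45=21; pred: 26+22-5=43
Step 6: prey: 21+10-36=0; pred: 43+18-8=53
Step 7: prey: 0+0-0=0; pred: 53+0-10=43
Step 8: prey: 0+0-0=0; pred: 43+0-8=35
Step 9: prey: 0+0-0=0; pred: 35+0-7=28
Step 10: prey: 0+0-0=0; pred: 28+0-5=23
Step 11: prey: 0+0-0=0; pred: 23+0-4=19
Step 12: prey: 0+0-0=0; pred: 19+0-3=16
Max prey = 49 at step 3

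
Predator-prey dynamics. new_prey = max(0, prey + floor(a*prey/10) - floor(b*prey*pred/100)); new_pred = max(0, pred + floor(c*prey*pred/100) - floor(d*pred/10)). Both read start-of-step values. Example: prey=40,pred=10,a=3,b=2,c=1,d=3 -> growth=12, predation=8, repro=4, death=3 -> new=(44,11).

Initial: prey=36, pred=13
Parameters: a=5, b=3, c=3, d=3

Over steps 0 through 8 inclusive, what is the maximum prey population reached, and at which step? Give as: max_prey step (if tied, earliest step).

Answer: 40 1

Derivation:
Step 1: prey: 36+18-14=40; pred: 13+14-3=24
Step 2: prey: 40+20-28=32; pred: 24+28-7=45
Step 3: prey: 32+16-43=5; pred: 45+43-13=75
Step 4: prey: 5+2-11=0; pred: 75+11-22=64
Step 5: prey: 0+0-0=0; pred: 64+0-19=45
Step 6: prey: 0+0-0=0; pred: 45+0-13=32
Step 7: prey: 0+0-0=0; pred: 32+0-9=23
Step 8: prey: 0+0-0=0; pred: 23+0-6=17
Max prey = 40 at step 1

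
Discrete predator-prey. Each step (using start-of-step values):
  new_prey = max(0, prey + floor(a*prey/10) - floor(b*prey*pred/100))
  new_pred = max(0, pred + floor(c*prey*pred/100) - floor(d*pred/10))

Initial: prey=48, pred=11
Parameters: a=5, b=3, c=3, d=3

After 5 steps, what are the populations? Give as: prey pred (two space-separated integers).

Step 1: prey: 48+24-15=57; pred: 11+15-3=23
Step 2: prey: 57+28-39=46; pred: 23+39-6=56
Step 3: prey: 46+23-77=0; pred: 56+77-16=117
Step 4: prey: 0+0-0=0; pred: 117+0-35=82
Step 5: prey: 0+0-0=0; pred: 82+0-24=58

Answer: 0 58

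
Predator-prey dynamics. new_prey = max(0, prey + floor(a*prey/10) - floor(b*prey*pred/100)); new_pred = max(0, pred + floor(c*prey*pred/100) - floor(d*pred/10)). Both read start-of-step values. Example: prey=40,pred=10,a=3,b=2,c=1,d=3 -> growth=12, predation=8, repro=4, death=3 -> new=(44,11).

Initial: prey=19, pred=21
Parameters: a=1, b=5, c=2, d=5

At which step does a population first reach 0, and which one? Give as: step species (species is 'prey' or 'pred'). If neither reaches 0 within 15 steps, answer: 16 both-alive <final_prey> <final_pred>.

Answer: 16 both-alive 1 1

Derivation:
Step 1: prey: 19+1-19=1; pred: 21+7-10=18
Step 2: prey: 1+0-0=1; pred: 18+0-9=9
Step 3: prey: 1+0-0=1; pred: 9+0-4=5
Step 4: prey: 1+0-0=1; pred: 5+0-2=3
Step 5: prey: 1+0-0=1; pred: 3+0-1=2
Step 6: prey: 1+0-0=1; pred: 2+0-1=1
Step 7: prey: 1+0-0=1; pred: 1+0-0=1
Steps 8-15: state stable at prey=1, pred=1 (no change)
No extinction within 15 steps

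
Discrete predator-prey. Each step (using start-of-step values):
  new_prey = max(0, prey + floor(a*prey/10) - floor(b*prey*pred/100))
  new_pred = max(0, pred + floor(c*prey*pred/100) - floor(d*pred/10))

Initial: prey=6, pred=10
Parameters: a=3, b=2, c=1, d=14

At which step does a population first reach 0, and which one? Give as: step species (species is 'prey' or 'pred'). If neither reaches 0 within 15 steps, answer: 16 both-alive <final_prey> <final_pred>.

Step 1: prey: 6+1-1=6; pred: 10+0-14=0
First extinction: pred at step 1

Answer: 1 pred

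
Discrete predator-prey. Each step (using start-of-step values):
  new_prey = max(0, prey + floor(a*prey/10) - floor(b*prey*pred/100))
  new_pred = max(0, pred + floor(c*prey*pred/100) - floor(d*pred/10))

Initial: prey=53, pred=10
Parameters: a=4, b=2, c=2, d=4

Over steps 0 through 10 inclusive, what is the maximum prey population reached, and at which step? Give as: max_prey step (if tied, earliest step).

Step 1: prey: 53+21-10=64; pred: 10+10-4=16
Step 2: prey: 64+25-20=69; pred: 16+20-6=30
Step 3: prey: 69+27-41=55; pred: 30+41-12=59
Step 4: prey: 55+22-64=13; pred: 59+64-23=100
Step 5: prey: 13+5-26=0; pred: 100+26-40=86
Step 6: prey: 0+0-0=0; pred: 86+0-34=52
Step 7: prey: 0+0-0=0; pred: 52+0-20=32
Step 8: prey: 0+0-0=0; pred: 32+0-12=20
Step 9: prey: 0+0-0=0; pred: 20+0-8=12
Step 10: prey: 0+0-0=0; pred: 12+0-4=8
Max prey = 69 at step 2

Answer: 69 2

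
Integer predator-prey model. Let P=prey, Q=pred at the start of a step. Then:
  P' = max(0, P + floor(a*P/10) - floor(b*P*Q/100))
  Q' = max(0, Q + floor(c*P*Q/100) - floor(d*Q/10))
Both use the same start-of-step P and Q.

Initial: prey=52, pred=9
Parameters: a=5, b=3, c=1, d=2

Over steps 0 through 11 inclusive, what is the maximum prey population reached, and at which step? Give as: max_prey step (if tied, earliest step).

Answer: 73 2

Derivation:
Step 1: prey: 52+26-14=64; pred: 9+4-1=12
Step 2: prey: 64+32-23=73; pred: 12+7-2=17
Step 3: prey: 73+36-37=72; pred: 17+12-3=26
Step 4: prey: 72+36-56=52; pred: 26+18-5=39
Step 5: prey: 52+26-60=18; pred: 39+20-7=52
Step 6: prey: 18+9-28=0; pred: 52+9-10=51
Step 7: prey: 0+0-0=0; pred: 51+0-10=41
Step 8: prey: 0+0-0=0; pred: 41+0-8=33
Step 9: prey: 0+0-0=0; pred: 33+0-6=27
Step 10: prey: 0+0-0=0; pred: 27+0-5=22
Step 11: prey: 0+0-0=0; pred: 22+0-4=18
Max prey = 73 at step 2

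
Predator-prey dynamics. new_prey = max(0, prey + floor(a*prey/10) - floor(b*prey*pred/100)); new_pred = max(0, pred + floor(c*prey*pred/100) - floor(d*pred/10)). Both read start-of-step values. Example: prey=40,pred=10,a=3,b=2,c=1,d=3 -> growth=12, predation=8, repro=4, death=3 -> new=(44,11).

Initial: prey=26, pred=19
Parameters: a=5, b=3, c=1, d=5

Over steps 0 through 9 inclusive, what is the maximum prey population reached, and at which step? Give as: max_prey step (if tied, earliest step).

Answer: 168 9

Derivation:
Step 1: prey: 26+13-14=25; pred: 19+4-9=14
Step 2: prey: 25+12-10=27; pred: 14+3-7=10
Step 3: prey: 27+13-8=32; pred: 10+2-5=7
Step 4: prey: 32+16-6=42; pred: 7+2-3=6
Step 5: prey: 42+21-7=56; pred: 6+2-3=5
Step 6: prey: 56+28-8=76; pred: 5+2-2=5
Step 7: prey: 76+38-11=103; pred: 5+3-2=6
Step 8: prey: 103+51-18=136; pred: 6+6-3=9
Step 9: prey: 136+68-36=168; pred: 9+12-4=17
Max prey = 168 at step 9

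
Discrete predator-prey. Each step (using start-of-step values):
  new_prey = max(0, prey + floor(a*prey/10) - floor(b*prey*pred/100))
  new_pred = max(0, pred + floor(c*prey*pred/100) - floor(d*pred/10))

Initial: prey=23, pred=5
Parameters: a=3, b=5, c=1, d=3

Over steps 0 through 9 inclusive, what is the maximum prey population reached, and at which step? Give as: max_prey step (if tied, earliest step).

Step 1: prey: 23+6-5=24; pred: 5+1-1=5
Step 2: prey: 24+7-6=25; pred: 5+1-1=5
Step 3: prey: 25+7-6=26; pred: 5+1-1=5
Step 4: prey: 26+7-6=27; pred: 5+1-1=5
Step 5: prey: 27+8-6=29; pred: 5+1-1=5
Step 6: prey: 29+8-7=30; pred: 5+1-1=5
Step 7: prey: 30+9-7=32; pred: 5+1-1=5
Step 8: prey: 32+9-8=33; pred: 5+1-1=5
Step 9: prey: 33+9-8=34; pred: 5+1-1=5
Max prey = 34 at step 9

Answer: 34 9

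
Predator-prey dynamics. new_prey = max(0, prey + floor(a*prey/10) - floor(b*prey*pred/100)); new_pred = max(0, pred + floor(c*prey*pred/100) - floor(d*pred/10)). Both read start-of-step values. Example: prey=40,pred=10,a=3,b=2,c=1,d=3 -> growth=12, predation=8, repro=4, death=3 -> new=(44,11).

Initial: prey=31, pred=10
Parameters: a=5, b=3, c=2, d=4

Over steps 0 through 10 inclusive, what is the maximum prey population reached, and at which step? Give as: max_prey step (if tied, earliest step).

Answer: 43 3

Derivation:
Step 1: prey: 31+15-9=37; pred: 10+6-4=12
Step 2: prey: 37+18-13=42; pred: 12+8-4=16
Step 3: prey: 42+21-20=43; pred: 16+13-6=23
Step 4: prey: 43+21-29=35; pred: 23+19-9=33
Step 5: prey: 35+17-34=18; pred: 33+23-13=43
Step 6: prey: 18+9-23=4; pred: 43+15-17=41
Step 7: prey: 4+2-4=2; pred: 41+3-16=28
Step 8: prey: 2+1-1=2; pred: 28+1-11=18
Step 9: prey: 2+1-1=2; pred: 18+0-7=11
Step 10: prey: 2+1-0=3; pred: 11+0-4=7
Max prey = 43 at step 3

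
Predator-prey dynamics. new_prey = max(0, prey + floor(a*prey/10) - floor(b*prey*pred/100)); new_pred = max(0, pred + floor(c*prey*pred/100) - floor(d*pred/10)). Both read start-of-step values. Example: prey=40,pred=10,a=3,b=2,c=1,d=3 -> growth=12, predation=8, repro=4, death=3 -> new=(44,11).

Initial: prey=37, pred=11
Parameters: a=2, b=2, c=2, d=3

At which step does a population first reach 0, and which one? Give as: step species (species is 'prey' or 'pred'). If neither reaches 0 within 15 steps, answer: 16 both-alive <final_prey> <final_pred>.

Answer: 16 both-alive 2 3

Derivation:
Step 1: prey: 37+7-8=36; pred: 11+8-3=16
Step 2: prey: 36+7-11=32; pred: 16+11-4=23
Step 3: prey: 32+6-14=24; pred: 23+14-6=31
Step 4: prey: 24+4-14=14; pred: 31+14-9=36
Step 5: prey: 14+2-10=6; pred: 36+10-10=36
Step 6: prey: 6+1-4=3; pred: 36+4-10=30
Step 7: prey: 3+0-1=2; pred: 30+1-9=22
Step 8: prey: 2+0-0=2; pred: 22+0-6=16
Step 9: prey: 2+0-0=2; pred: 16+0-4=12
Step 10: prey: 2+0-0=2; pred: 12+0-3=9
Step 11: prey: 2+0-0=2; pred: 9+0-2=7
Step 12: prey: 2+0-0=2; pred: 7+0-2=5
Step 13: prey: 2+0-0=2; pred: 5+0-1=4
Step 14: prey: 2+0-0=2; pred: 4+0-1=3
Step 15: prey: 2+0-0=2; pred: 3+0-0=3
No extinction within 15 steps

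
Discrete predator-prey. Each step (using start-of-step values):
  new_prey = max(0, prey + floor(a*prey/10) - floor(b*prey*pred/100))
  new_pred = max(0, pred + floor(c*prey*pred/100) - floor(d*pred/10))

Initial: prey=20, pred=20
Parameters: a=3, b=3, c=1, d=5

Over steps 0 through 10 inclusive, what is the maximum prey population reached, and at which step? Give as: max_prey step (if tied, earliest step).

Answer: 57 10

Derivation:
Step 1: prey: 20+6-12=14; pred: 20+4-10=14
Step 2: prey: 14+4-5=13; pred: 14+1-7=8
Step 3: prey: 13+3-3=13; pred: 8+1-4=5
Step 4: prey: 13+3-1=15; pred: 5+0-2=3
Step 5: prey: 15+4-1=18; pred: 3+0-1=2
Step 6: prey: 18+5-1=22; pred: 2+0-1=1
Step 7: prey: 22+6-0=28; pred: 1+0-0=1
Step 8: prey: 28+8-0=36; pred: 1+0-0=1
Step 9: prey: 36+10-1=45; pred: 1+0-0=1
Step 10: prey: 45+13-1=57; pred: 1+0-0=1
Max prey = 57 at step 10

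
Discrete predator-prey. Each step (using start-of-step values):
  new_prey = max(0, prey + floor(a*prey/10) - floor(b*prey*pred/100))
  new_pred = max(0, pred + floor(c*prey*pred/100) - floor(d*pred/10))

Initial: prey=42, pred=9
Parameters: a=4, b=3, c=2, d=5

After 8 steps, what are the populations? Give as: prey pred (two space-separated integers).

Answer: 2 7

Derivation:
Step 1: prey: 42+16-11=47; pred: 9+7-4=12
Step 2: prey: 47+18-16=49; pred: 12+11-6=17
Step 3: prey: 49+19-24=44; pred: 17+16-8=25
Step 4: prey: 44+17-33=28; pred: 25+22-12=35
Step 5: prey: 28+11-29=10; pred: 35+19-17=37
Step 6: prey: 10+4-11=3; pred: 37+7-18=26
Step 7: prey: 3+1-2=2; pred: 26+1-13=14
Step 8: prey: 2+0-0=2; pred: 14+0-7=7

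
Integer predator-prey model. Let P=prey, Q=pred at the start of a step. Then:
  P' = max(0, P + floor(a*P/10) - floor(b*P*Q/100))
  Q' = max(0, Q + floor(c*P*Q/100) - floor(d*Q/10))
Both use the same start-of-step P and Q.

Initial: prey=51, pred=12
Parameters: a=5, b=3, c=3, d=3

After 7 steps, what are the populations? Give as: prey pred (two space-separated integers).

Answer: 0 31

Derivation:
Step 1: prey: 51+25-18=58; pred: 12+18-3=27
Step 2: prey: 58+29-46=41; pred: 27+46-8=65
Step 3: prey: 41+20-79=0; pred: 65+79-19=125
Step 4: prey: 0+0-0=0; pred: 125+0-37=88
Step 5: prey: 0+0-0=0; pred: 88+0-26=62
Step 6: prey: 0+0-0=0; pred: 62+0-18=44
Step 7: prey: 0+0-0=0; pred: 44+0-13=31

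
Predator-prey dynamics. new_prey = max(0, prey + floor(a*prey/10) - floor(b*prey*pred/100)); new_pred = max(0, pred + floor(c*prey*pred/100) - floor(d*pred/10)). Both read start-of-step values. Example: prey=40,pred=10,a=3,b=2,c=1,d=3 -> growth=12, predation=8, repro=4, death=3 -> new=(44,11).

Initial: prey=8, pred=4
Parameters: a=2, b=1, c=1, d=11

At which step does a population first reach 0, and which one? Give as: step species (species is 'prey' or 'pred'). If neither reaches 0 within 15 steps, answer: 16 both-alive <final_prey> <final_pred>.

Step 1: prey: 8+1-0=9; pred: 4+0-4=0
First extinction: pred at step 1

Answer: 1 pred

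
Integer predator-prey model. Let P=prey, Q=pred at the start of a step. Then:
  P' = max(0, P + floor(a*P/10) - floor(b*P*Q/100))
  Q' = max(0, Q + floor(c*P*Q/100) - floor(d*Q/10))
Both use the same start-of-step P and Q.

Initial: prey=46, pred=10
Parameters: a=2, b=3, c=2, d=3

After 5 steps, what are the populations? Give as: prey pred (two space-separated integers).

Step 1: prey: 46+9-13=42; pred: 10+9-3=16
Step 2: prey: 42+8-20=30; pred: 16+13-4=25
Step 3: prey: 30+6-22=14; pred: 25+15-7=33
Step 4: prey: 14+2-13=3; pred: 33+9-9=33
Step 5: prey: 3+0-2=1; pred: 33+1-9=25

Answer: 1 25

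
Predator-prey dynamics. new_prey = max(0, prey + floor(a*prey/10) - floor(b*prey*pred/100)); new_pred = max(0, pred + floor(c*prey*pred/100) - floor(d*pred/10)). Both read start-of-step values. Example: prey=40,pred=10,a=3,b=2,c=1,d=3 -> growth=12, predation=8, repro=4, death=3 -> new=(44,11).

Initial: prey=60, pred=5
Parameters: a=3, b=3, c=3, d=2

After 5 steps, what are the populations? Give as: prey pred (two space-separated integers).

Answer: 0 92

Derivation:
Step 1: prey: 60+18-9=69; pred: 5+9-1=13
Step 2: prey: 69+20-26=63; pred: 13+26-2=37
Step 3: prey: 63+18-69=12; pred: 37+69-7=99
Step 4: prey: 12+3-35=0; pred: 99+35-19=115
Step 5: prey: 0+0-0=0; pred: 115+0-23=92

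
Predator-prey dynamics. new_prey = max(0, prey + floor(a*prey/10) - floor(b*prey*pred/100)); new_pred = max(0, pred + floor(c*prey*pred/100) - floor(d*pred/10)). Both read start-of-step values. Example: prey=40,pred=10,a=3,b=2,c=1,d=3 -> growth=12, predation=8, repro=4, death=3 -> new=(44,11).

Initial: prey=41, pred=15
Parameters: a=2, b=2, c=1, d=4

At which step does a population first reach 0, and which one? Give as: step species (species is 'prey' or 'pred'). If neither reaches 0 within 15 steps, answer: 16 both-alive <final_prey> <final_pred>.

Step 1: prey: 41+8-12=37; pred: 15+6-6=15
Step 2: prey: 37+7-11=33; pred: 15+5-6=14
Step 3: prey: 33+6-9=30; pred: 14+4-5=13
Step 4: prey: 30+6-7=29; pred: 13+3-5=11
Step 5: prey: 29+5-6=28; pred: 11+3-4=10
Step 6: prey: 28+5-5=28; pred: 10+2-4=8
Step 7: prey: 28+5-4=29; pred: 8+2-3=7
Step 8: prey: 29+5-4=30; pred: 7+2-2=7
Step 9: prey: 30+6-4=32; pred: 7+2-2=7
Step 10: prey: 32+6-4=34; pred: 7+2-2=7
Step 11: prey: 34+6-4=36; pred: 7+2-2=7
Step 12: prey: 36+7-5=38; pred: 7+2-2=7
Step 13: prey: 38+7-5=40; pred: 7+2-2=7
Step 14: prey: 40+8-5=43; pred: 7+2-2=7
Step 15: prey: 43+8-6=45; pred: 7+3-2=8
No extinction within 15 steps

Answer: 16 both-alive 45 8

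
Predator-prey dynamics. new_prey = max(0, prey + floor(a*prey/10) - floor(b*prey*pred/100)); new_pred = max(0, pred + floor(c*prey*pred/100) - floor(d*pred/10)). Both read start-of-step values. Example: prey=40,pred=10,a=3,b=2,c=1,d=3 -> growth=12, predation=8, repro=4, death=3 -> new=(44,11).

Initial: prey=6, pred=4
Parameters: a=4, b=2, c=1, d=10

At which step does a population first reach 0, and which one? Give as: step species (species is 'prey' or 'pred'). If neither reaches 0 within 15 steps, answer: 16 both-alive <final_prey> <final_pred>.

Step 1: prey: 6+2-0=8; pred: 4+0-4=0
First extinction: pred at step 1

Answer: 1 pred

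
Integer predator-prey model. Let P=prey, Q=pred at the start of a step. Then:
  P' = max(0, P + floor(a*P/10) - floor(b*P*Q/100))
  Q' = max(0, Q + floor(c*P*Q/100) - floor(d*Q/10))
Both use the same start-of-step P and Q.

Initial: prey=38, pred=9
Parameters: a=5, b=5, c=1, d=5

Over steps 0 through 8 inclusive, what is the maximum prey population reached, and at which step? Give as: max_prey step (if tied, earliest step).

Step 1: prey: 38+19-17=40; pred: 9+3-4=8
Step 2: prey: 40+20-16=44; pred: 8+3-4=7
Step 3: prey: 44+22-15=51; pred: 7+3-3=7
Step 4: prey: 51+25-17=59; pred: 7+3-3=7
Step 5: prey: 59+29-20=68; pred: 7+4-3=8
Step 6: prey: 68+34-27=75; pred: 8+5-4=9
Step 7: prey: 75+37-33=79; pred: 9+6-4=11
Step 8: prey: 79+39-43=75; pred: 11+8-5=14
Max prey = 79 at step 7

Answer: 79 7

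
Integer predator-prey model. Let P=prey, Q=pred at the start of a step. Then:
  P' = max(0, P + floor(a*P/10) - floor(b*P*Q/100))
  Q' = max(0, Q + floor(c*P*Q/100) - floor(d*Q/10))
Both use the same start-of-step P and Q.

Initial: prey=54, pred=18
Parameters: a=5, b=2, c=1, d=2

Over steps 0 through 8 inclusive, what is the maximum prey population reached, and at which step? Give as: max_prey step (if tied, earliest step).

Step 1: prey: 54+27-19=62; pred: 18+9-3=24
Step 2: prey: 62+31-29=64; pred: 24+14-4=34
Step 3: prey: 64+32-43=53; pred: 34+21-6=49
Step 4: prey: 53+26-51=28; pred: 49+25-9=65
Step 5: prey: 28+14-36=6; pred: 65+18-13=70
Step 6: prey: 6+3-8=1; pred: 70+4-14=60
Step 7: prey: 1+0-1=0; pred: 60+0-12=48
Step 8: prey: 0+0-0=0; pred: 48+0-9=39
Max prey = 64 at step 2

Answer: 64 2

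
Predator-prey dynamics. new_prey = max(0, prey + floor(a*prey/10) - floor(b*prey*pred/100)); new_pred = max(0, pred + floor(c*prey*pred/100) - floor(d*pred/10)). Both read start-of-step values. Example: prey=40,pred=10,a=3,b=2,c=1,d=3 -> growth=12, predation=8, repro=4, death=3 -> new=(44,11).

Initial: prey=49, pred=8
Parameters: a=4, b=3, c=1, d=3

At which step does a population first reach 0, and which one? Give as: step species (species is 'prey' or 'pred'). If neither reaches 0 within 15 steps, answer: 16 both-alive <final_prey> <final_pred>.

Step 1: prey: 49+19-11=57; pred: 8+3-2=9
Step 2: prey: 57+22-15=64; pred: 9+5-2=12
Step 3: prey: 64+25-23=66; pred: 12+7-3=16
Step 4: prey: 66+26-31=61; pred: 16+10-4=22
Step 5: prey: 61+24-40=45; pred: 22+13-6=29
Step 6: prey: 45+18-39=24; pred: 29+13-8=34
Step 7: prey: 24+9-24=9; pred: 34+8-10=32
Step 8: prey: 9+3-8=4; pred: 32+2-9=25
Step 9: prey: 4+1-3=2; pred: 25+1-7=19
Step 10: prey: 2+0-1=1; pred: 19+0-5=14
Step 11: prey: 1+0-0=1; pred: 14+0-4=10
Step 12: prey: 1+0-0=1; pred: 10+0-3=7
Step 13: prey: 1+0-0=1; pred: 7+0-2=5
Step 14: prey: 1+0-0=1; pred: 5+0-1=4
Step 15: prey: 1+0-0=1; pred: 4+0-1=3
No extinction within 15 steps

Answer: 16 both-alive 1 3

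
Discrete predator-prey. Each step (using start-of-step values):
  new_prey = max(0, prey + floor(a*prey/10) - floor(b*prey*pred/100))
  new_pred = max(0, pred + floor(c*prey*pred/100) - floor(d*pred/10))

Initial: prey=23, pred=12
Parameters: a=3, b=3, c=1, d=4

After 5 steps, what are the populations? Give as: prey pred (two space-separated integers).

Step 1: prey: 23+6-8=21; pred: 12+2-4=10
Step 2: prey: 21+6-6=21; pred: 10+2-4=8
Step 3: prey: 21+6-5=22; pred: 8+1-3=6
Step 4: prey: 22+6-3=25; pred: 6+1-2=5
Step 5: prey: 25+7-3=29; pred: 5+1-2=4

Answer: 29 4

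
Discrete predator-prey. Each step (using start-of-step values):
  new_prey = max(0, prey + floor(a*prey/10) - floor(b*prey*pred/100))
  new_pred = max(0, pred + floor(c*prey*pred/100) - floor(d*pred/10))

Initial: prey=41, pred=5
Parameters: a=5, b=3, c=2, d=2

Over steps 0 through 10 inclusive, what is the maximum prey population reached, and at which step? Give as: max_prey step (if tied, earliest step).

Answer: 72 3

Derivation:
Step 1: prey: 41+20-6=55; pred: 5+4-1=8
Step 2: prey: 55+27-13=69; pred: 8+8-1=15
Step 3: prey: 69+34-31=72; pred: 15+20-3=32
Step 4: prey: 72+36-69=39; pred: 32+46-6=72
Step 5: prey: 39+19-84=0; pred: 72+56-14=114
Step 6: prey: 0+0-0=0; pred: 114+0-22=92
Step 7: prey: 0+0-0=0; pred: 92+0-18=74
Step 8: prey: 0+0-0=0; pred: 74+0-14=60
Step 9: prey: 0+0-0=0; pred: 60+0-12=48
Step 10: prey: 0+0-0=0; pred: 48+0-9=39
Max prey = 72 at step 3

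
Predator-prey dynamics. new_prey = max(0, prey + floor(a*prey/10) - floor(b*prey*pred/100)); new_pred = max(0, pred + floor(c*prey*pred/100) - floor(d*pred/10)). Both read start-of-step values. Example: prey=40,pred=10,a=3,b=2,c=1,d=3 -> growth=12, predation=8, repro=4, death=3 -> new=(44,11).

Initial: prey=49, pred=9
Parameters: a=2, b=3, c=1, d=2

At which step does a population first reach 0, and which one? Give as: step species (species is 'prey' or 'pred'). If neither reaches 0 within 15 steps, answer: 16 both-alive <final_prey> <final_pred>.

Answer: 16 both-alive 3 4

Derivation:
Step 1: prey: 49+9-13=45; pred: 9+4-1=12
Step 2: prey: 45+9-16=38; pred: 12+5-2=15
Step 3: prey: 38+7-17=28; pred: 15+5-3=17
Step 4: prey: 28+5-14=19; pred: 17+4-3=18
Step 5: prey: 19+3-10=12; pred: 18+3-3=18
Step 6: prey: 12+2-6=8; pred: 18+2-3=17
Step 7: prey: 8+1-4=5; pred: 17+1-3=15
Step 8: prey: 5+1-2=4; pred: 15+0-3=12
Step 9: prey: 4+0-1=3; pred: 12+0-2=10
Step 10: prey: 3+0-0=3; pred: 10+0-2=8
Step 11: prey: 3+0-0=3; pred: 8+0-1=7
Step 12: prey: 3+0-0=3; pred: 7+0-1=6
Step 13: prey: 3+0-0=3; pred: 6+0-1=5
Step 14: prey: 3+0-0=3; pred: 5+0-1=4
Step 15: prey: 3+0-0=3; pred: 4+0-0=4
No extinction within 15 steps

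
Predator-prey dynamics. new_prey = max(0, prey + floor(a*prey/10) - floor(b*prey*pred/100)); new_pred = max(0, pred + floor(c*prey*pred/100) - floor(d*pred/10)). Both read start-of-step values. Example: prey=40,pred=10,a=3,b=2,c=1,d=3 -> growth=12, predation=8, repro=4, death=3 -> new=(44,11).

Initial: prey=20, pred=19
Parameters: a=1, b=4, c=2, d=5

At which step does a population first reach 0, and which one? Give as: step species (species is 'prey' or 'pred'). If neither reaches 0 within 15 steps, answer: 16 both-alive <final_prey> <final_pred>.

Answer: 16 both-alive 2 1

Derivation:
Step 1: prey: 20+2-15=7; pred: 19+7-9=17
Step 2: prey: 7+0-4=3; pred: 17+2-8=11
Step 3: prey: 3+0-1=2; pred: 11+0-5=6
Step 4: prey: 2+0-0=2; pred: 6+0-3=3
Step 5: prey: 2+0-0=2; pred: 3+0-1=2
Step 6: prey: 2+0-0=2; pred: 2+0-1=1
Step 7: prey: 2+0-0=2; pred: 1+0-0=1
Steps 8-15: state stable at prey=2, pred=1 (no change)
No extinction within 15 steps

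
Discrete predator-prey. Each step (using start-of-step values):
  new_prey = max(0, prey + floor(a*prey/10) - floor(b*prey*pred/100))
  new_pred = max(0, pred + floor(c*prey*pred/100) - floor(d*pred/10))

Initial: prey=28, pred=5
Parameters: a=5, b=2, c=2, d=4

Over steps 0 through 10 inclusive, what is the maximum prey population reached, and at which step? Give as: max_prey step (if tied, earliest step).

Answer: 97 4

Derivation:
Step 1: prey: 28+14-2=40; pred: 5+2-2=5
Step 2: prey: 40+20-4=56; pred: 5+4-2=7
Step 3: prey: 56+28-7=77; pred: 7+7-2=12
Step 4: prey: 77+38-18=97; pred: 12+18-4=26
Step 5: prey: 97+48-50=95; pred: 26+50-10=66
Step 6: prey: 95+47-125=17; pred: 66+125-26=165
Step 7: prey: 17+8-56=0; pred: 165+56-66=155
Step 8: prey: 0+0-0=0; pred: 155+0-62=93
Step 9: prey: 0+0-0=0; pred: 93+0-37=56
Step 10: prey: 0+0-0=0; pred: 56+0-22=34
Max prey = 97 at step 4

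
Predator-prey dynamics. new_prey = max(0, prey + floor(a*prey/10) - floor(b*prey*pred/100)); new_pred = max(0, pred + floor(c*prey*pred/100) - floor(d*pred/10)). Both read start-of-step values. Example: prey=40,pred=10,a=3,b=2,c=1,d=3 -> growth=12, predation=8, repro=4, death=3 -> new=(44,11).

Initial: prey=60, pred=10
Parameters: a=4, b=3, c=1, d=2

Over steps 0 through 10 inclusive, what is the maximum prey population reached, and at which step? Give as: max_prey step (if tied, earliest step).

Step 1: prey: 60+24-18=66; pred: 10+6-2=14
Step 2: prey: 66+26-27=65; pred: 14+9-2=21
Step 3: prey: 65+26-40=51; pred: 21+13-4=30
Step 4: prey: 51+20-45=26; pred: 30+15-6=39
Step 5: prey: 26+10-30=6; pred: 39+10-7=42
Step 6: prey: 6+2-7=1; pred: 42+2-8=36
Step 7: prey: 1+0-1=0; pred: 36+0-7=29
Step 8: prey: 0+0-0=0; pred: 29+0-5=24
Step 9: prey: 0+0-0=0; pred: 24+0-4=20
Step 10: prey: 0+0-0=0; pred: 20+0-4=16
Max prey = 66 at step 1

Answer: 66 1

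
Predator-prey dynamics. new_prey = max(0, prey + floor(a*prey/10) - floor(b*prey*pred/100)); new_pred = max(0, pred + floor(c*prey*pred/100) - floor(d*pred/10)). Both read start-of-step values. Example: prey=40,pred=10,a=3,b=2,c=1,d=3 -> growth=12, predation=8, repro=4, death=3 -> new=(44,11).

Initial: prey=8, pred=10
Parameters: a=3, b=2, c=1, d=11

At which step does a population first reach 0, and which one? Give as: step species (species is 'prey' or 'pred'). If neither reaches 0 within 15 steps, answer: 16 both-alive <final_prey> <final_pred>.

Answer: 1 pred

Derivation:
Step 1: prey: 8+2-1=9; pred: 10+0-11=0
First extinction: pred at step 1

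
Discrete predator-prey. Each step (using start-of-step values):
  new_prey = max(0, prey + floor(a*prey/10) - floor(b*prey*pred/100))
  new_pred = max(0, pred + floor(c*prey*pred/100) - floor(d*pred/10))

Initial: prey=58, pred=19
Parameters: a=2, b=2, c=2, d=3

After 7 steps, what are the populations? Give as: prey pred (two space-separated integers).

Step 1: prey: 58+11-22=47; pred: 19+22-5=36
Step 2: prey: 47+9-33=23; pred: 36+33-10=59
Step 3: prey: 23+4-27=0; pred: 59+27-17=69
Step 4: prey: 0+0-0=0; pred: 69+0-20=49
Step 5: prey: 0+0-0=0; pred: 49+0-14=35
Step 6: prey: 0+0-0=0; pred: 35+0-10=25
Step 7: prey: 0+0-0=0; pred: 25+0-7=18

Answer: 0 18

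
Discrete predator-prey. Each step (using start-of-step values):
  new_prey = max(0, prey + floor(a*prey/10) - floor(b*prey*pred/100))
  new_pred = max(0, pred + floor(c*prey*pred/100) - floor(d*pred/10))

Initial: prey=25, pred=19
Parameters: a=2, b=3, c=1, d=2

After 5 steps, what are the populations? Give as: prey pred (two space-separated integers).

Answer: 4 12

Derivation:
Step 1: prey: 25+5-14=16; pred: 19+4-3=20
Step 2: prey: 16+3-9=10; pred: 20+3-4=19
Step 3: prey: 10+2-5=7; pred: 19+1-3=17
Step 4: prey: 7+1-3=5; pred: 17+1-3=15
Step 5: prey: 5+1-2=4; pred: 15+0-3=12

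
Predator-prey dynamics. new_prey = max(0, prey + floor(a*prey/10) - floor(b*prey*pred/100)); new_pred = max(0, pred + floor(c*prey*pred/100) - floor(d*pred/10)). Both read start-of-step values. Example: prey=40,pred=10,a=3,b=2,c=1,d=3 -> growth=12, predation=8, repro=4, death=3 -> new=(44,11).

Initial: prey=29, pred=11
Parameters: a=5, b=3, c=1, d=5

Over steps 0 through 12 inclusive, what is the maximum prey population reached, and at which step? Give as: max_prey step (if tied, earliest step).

Step 1: prey: 29+14-9=34; pred: 11+3-5=9
Step 2: prey: 34+17-9=42; pred: 9+3-4=8
Step 3: prey: 42+21-10=53; pred: 8+3-4=7
Step 4: prey: 53+26-11=68; pred: 7+3-3=7
Step 5: prey: 68+34-14=88; pred: 7+4-3=8
Step 6: prey: 88+44-21=111; pred: 8+7-4=11
Step 7: prey: 111+55-36=130; pred: 11+12-5=18
Step 8: prey: 130+65-70=125; pred: 18+23-9=32
Step 9: prey: 125+62-120=67; pred: 32+40-16=56
Step 10: prey: 67+33-112=0; pred: 56+37-28=65
Step 11: prey: 0+0-0=0; pred: 65+0-32=33
Step 12: prey: 0+0-0=0; pred: 33+0-16=17
Max prey = 130 at step 7

Answer: 130 7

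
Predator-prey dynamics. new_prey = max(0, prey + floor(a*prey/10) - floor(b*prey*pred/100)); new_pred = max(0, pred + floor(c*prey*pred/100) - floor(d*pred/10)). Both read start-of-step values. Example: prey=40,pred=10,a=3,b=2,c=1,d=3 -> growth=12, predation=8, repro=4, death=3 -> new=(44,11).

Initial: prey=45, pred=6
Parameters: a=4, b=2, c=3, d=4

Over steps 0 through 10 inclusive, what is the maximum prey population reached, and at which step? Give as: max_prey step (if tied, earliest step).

Answer: 68 2

Derivation:
Step 1: prey: 45+18-5=58; pred: 6+8-2=12
Step 2: prey: 58+23-13=68; pred: 12+20-4=28
Step 3: prey: 68+27-38=57; pred: 28+57-11=74
Step 4: prey: 57+22-84=0; pred: 74+126-29=171
Step 5: prey: 0+0-0=0; pred: 171+0-68=103
Step 6: prey: 0+0-0=0; pred: 103+0-41=62
Step 7: prey: 0+0-0=0; pred: 62+0-24=38
Step 8: prey: 0+0-0=0; pred: 38+0-15=23
Step 9: prey: 0+0-0=0; pred: 23+0-9=14
Step 10: prey: 0+0-0=0; pred: 14+0-5=9
Max prey = 68 at step 2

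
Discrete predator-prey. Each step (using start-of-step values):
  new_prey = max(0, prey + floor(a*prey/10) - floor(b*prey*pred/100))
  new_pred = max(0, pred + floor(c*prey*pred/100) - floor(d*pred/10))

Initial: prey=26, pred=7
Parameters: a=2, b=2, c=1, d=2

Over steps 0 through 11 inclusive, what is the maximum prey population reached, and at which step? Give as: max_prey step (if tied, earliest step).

Answer: 34 5

Derivation:
Step 1: prey: 26+5-3=28; pred: 7+1-1=7
Step 2: prey: 28+5-3=30; pred: 7+1-1=7
Step 3: prey: 30+6-4=32; pred: 7+2-1=8
Step 4: prey: 32+6-5=33; pred: 8+2-1=9
Step 5: prey: 33+6-5=34; pred: 9+2-1=10
Step 6: prey: 34+6-6=34; pred: 10+3-2=11
Step 7: prey: 34+6-7=33; pred: 11+3-2=12
Step 8: prey: 33+6-7=32; pred: 12+3-2=13
Step 9: prey: 32+6-8=30; pred: 13+4-2=15
Step 10: prey: 30+6-9=27; pred: 15+4-3=16
Step 11: prey: 27+5-8=24; pred: 16+4-3=17
Max prey = 34 at step 5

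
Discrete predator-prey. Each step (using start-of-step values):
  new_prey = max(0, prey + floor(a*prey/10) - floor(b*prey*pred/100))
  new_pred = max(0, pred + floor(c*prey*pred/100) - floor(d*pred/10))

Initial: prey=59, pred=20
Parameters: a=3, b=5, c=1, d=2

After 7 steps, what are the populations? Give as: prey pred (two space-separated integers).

Answer: 0 10

Derivation:
Step 1: prey: 59+17-59=17; pred: 20+11-4=27
Step 2: prey: 17+5-22=0; pred: 27+4-5=26
Step 3: prey: 0+0-0=0; pred: 26+0-5=21
Step 4: prey: 0+0-0=0; pred: 21+0-4=17
Step 5: prey: 0+0-0=0; pred: 17+0-3=14
Step 6: prey: 0+0-0=0; pred: 14+0-2=12
Step 7: prey: 0+0-0=0; pred: 12+0-2=10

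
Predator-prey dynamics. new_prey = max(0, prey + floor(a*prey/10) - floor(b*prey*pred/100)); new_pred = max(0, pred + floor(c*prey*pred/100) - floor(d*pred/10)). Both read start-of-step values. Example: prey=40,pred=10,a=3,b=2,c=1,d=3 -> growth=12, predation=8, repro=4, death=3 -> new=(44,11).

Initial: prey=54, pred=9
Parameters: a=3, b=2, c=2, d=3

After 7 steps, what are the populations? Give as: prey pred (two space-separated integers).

Answer: 0 36

Derivation:
Step 1: prey: 54+16-9=61; pred: 9+9-2=16
Step 2: prey: 61+18-19=60; pred: 16+19-4=31
Step 3: prey: 60+18-37=41; pred: 31+37-9=59
Step 4: prey: 41+12-48=5; pred: 59+48-17=90
Step 5: prey: 5+1-9=0; pred: 90+9-27=72
Step 6: prey: 0+0-0=0; pred: 72+0-21=51
Step 7: prey: 0+0-0=0; pred: 51+0-15=36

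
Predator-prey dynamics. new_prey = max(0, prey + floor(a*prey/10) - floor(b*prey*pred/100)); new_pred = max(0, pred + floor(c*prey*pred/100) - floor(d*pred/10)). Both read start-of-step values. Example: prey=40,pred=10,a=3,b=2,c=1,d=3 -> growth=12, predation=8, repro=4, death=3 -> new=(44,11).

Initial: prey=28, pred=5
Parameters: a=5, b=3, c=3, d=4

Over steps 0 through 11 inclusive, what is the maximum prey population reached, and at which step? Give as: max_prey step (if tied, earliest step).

Step 1: prey: 28+14-4=38; pred: 5+4-2=7
Step 2: prey: 38+19-7=50; pred: 7+7-2=12
Step 3: prey: 50+25-18=57; pred: 12+18-4=26
Step 4: prey: 57+28-44=41; pred: 26+44-10=60
Step 5: prey: 41+20-73=0; pred: 60+73-24=109
Step 6: prey: 0+0-0=0; pred: 109+0-43=66
Step 7: prey: 0+0-0=0; pred: 66+0-26=40
Step 8: prey: 0+0-0=0; pred: 40+0-16=24
Step 9: prey: 0+0-0=0; pred: 24+0-9=15
Step 10: prey: 0+0-0=0; pred: 15+0-6=9
Step 11: prey: 0+0-0=0; pred: 9+0-3=6
Max prey = 57 at step 3

Answer: 57 3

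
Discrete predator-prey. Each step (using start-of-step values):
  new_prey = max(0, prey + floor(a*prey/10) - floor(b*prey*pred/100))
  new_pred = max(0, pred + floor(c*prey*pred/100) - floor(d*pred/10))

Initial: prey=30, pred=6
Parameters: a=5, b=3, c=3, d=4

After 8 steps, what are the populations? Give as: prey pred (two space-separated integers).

Step 1: prey: 30+15-5=40; pred: 6+5-2=9
Step 2: prey: 40+20-10=50; pred: 9+10-3=16
Step 3: prey: 50+25-24=51; pred: 16+24-6=34
Step 4: prey: 51+25-52=24; pred: 34+52-13=73
Step 5: prey: 24+12-52=0; pred: 73+52-29=96
Step 6: prey: 0+0-0=0; pred: 96+0-38=58
Step 7: prey: 0+0-0=0; pred: 58+0-23=35
Step 8: prey: 0+0-0=0; pred: 35+0-14=21

Answer: 0 21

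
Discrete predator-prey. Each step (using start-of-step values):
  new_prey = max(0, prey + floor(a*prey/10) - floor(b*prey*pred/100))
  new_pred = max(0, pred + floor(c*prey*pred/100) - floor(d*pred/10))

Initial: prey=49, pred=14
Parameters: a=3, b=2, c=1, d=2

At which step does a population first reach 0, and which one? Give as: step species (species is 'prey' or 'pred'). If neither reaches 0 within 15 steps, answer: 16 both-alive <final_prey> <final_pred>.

Answer: 16 both-alive 2 7

Derivation:
Step 1: prey: 49+14-13=50; pred: 14+6-2=18
Step 2: prey: 50+15-18=47; pred: 18+9-3=24
Step 3: prey: 47+14-22=39; pred: 24+11-4=31
Step 4: prey: 39+11-24=26; pred: 31+12-6=37
Step 5: prey: 26+7-19=14; pred: 37+9-7=39
Step 6: prey: 14+4-10=8; pred: 39+5-7=37
Step 7: prey: 8+2-5=5; pred: 37+2-7=32
Step 8: prey: 5+1-3=3; pred: 32+1-6=27
Step 9: prey: 3+0-1=2; pred: 27+0-5=22
Step 10: prey: 2+0-0=2; pred: 22+0-4=18
Step 11: prey: 2+0-0=2; pred: 18+0-3=15
Step 12: prey: 2+0-0=2; pred: 15+0-3=12
Step 13: prey: 2+0-0=2; pred: 12+0-2=10
Step 14: prey: 2+0-0=2; pred: 10+0-2=8
Step 15: prey: 2+0-0=2; pred: 8+0-1=7
No extinction within 15 steps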